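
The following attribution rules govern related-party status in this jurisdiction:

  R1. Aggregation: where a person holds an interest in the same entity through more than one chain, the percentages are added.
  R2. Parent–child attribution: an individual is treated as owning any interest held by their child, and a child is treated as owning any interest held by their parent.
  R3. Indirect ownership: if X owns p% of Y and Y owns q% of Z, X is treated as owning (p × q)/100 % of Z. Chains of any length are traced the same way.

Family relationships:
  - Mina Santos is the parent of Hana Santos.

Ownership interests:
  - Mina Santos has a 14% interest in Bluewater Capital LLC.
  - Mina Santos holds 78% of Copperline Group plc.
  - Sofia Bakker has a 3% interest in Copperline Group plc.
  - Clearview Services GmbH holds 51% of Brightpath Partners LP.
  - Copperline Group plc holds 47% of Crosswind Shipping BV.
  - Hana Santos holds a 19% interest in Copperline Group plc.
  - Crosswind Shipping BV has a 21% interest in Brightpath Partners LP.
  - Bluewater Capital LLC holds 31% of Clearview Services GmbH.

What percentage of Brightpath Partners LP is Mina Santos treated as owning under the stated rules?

By parent–child attribution (R2), Mina Santos is treated as also owning Hana Santos's interest in Copperline Group plc, giving 78% + 19% = 97%.
Chain via Bluewater Capital LLC → Clearview Services GmbH (R3): 14% × 31% × 51% = 2.2134% of Brightpath Partners LP.
Chain via Copperline Group plc → Crosswind Shipping BV (R3): 97% × 47% × 21% = 9.5739% of Brightpath Partners LP.
Aggregating (R1): 2.2134% + 9.5739% = 11.7873%.

11.7873%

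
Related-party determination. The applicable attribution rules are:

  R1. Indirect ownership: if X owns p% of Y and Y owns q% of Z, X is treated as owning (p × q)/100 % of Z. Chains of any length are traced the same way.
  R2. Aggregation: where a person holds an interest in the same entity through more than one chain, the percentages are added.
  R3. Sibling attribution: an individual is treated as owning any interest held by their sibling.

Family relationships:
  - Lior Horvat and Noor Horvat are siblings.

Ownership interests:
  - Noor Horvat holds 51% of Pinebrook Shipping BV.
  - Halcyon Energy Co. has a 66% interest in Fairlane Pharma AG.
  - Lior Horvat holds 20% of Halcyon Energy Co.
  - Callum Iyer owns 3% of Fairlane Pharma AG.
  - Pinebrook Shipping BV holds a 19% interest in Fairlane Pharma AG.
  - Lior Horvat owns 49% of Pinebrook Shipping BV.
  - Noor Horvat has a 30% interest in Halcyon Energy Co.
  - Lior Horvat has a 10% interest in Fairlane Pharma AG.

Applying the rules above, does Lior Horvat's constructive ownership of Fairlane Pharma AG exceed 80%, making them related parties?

No

By sibling attribution (R3), Lior Horvat is treated as also owning Noor Horvat's interest in Pinebrook Shipping BV, giving 49% + 51% = 100%.
By sibling attribution (R3), Lior Horvat is treated as also owning Noor Horvat's interest in Halcyon Energy Co, giving 20% + 30% = 50%.
Chain via Pinebrook Shipping BV (R1): 100% × 19% = 19% of Fairlane Pharma AG.
Chain via Halcyon Energy Co. (R1): 50% × 66% = 33% of Fairlane Pharma AG.
Direct interest in Fairlane Pharma AG: 10%.
Aggregating (R2): 19% + 33% + 10% = 62%.
62% does not exceed the 80% threshold, so Lior is not a related party to Fairlane Pharma AG.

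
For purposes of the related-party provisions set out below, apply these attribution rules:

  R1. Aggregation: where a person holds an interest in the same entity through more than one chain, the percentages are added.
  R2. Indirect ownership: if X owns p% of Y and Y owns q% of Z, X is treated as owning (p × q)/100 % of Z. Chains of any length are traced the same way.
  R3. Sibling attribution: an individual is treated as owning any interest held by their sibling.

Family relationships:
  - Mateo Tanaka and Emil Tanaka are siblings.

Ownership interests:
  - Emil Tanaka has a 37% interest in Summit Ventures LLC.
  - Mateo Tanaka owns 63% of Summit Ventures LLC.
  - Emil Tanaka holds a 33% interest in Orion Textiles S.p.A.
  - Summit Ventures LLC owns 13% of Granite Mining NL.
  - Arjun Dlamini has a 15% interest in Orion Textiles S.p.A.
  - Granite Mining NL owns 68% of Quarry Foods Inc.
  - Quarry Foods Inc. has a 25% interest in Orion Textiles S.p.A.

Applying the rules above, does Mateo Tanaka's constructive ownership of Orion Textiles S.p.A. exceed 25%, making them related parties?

By sibling attribution (R3), Mateo Tanaka is treated as also owning Emil Tanaka's interest in Summit Ventures LLC, giving 63% + 37% = 100%.
By sibling attribution (R3), Mateo Tanaka is treated as owning Emil Tanaka's 33% interest in Orion Textiles S.p.A.
Chain via Summit Ventures LLC → Granite Mining NL → Quarry Foods Inc. (R2): 100% × 13% × 68% × 25% = 2.21% of Orion Textiles S.p.A.
Direct interest in Orion Textiles S.p.A: 33%.
Aggregating (R1): 2.21% + 33% = 35.21%.
35.21% exceeds the 25% threshold, so Mateo is a related party to Orion Textiles S.p.A.

Yes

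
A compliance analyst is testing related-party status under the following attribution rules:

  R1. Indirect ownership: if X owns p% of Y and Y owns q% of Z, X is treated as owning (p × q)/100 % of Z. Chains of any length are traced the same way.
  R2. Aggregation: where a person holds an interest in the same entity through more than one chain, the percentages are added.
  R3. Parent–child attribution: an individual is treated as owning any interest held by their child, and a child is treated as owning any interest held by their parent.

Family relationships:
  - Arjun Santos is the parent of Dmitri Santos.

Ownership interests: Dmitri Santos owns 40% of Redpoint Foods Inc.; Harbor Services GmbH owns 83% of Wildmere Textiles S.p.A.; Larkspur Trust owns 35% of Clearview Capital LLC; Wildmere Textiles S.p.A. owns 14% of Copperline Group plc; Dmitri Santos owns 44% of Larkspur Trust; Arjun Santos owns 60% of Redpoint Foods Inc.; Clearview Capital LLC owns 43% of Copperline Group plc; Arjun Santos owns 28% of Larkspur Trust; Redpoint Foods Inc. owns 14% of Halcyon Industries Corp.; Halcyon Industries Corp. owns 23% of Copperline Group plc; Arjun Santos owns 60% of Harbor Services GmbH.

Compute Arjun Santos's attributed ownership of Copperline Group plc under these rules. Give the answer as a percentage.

21.028%

By parent–child attribution (R3), Arjun Santos is treated as also owning Dmitri Santos's interest in Redpoint Foods Inc, giving 60% + 40% = 100%.
By parent–child attribution (R3), Arjun Santos is treated as also owning Dmitri Santos's interest in Larkspur Trust, giving 28% + 44% = 72%.
Chain via Redpoint Foods Inc. → Halcyon Industries Corp. (R1): 100% × 14% × 23% = 3.22% of Copperline Group plc.
Chain via Harbor Services GmbH → Wildmere Textiles S.p.A. (R1): 60% × 83% × 14% = 6.972% of Copperline Group plc.
Chain via Larkspur Trust → Clearview Capital LLC (R1): 72% × 35% × 43% = 10.836% of Copperline Group plc.
Aggregating (R2): 3.22% + 6.972% + 10.836% = 21.028%.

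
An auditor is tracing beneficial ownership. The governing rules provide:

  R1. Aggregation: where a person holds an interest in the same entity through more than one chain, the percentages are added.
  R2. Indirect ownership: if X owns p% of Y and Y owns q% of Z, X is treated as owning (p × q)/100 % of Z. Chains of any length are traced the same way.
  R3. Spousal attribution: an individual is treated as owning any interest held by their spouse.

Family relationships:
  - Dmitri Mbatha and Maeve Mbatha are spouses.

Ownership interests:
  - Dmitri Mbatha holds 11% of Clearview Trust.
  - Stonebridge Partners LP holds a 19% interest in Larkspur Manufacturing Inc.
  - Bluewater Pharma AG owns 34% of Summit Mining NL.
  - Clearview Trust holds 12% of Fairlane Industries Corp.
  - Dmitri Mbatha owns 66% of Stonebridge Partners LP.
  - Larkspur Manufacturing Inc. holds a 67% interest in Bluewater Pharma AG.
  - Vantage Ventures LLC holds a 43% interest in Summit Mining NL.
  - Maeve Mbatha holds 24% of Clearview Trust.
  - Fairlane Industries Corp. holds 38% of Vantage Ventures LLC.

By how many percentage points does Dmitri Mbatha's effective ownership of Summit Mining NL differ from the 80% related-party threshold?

76.457108

By spousal attribution (R3), Dmitri Mbatha is treated as also owning Maeve Mbatha's interest in Clearview Trust, giving 11% + 24% = 35%.
Chain via Clearview Trust → Fairlane Industries Corp. → Vantage Ventures LLC (R2): 35% × 12% × 38% × 43% = 0.68628% of Summit Mining NL.
Chain via Stonebridge Partners LP → Larkspur Manufacturing Inc. → Bluewater Pharma AG (R2): 66% × 19% × 67% × 34% = 2.856612% of Summit Mining NL.
Aggregating (R1): 0.68628% + 2.856612% = 3.542892%.
3.542892% falls short of the 80% threshold by 76.457108 percentage points.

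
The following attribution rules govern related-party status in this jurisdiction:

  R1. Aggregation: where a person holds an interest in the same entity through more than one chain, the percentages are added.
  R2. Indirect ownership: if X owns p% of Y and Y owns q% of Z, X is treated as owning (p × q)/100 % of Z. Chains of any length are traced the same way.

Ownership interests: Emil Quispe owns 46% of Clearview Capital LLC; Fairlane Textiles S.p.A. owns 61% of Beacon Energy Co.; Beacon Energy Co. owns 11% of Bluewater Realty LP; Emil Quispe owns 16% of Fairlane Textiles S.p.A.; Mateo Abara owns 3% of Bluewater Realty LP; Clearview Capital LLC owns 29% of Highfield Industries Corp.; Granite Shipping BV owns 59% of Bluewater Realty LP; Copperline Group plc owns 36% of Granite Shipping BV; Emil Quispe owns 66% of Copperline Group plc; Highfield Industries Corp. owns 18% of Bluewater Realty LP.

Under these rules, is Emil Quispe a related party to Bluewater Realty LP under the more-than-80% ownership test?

Chain via Fairlane Textiles S.p.A. → Beacon Energy Co. (R2): 16% × 61% × 11% = 1.0736% of Bluewater Realty LP.
Chain via Copperline Group plc → Granite Shipping BV (R2): 66% × 36% × 59% = 14.0184% of Bluewater Realty LP.
Chain via Clearview Capital LLC → Highfield Industries Corp. (R2): 46% × 29% × 18% = 2.4012% of Bluewater Realty LP.
Aggregating (R1): 1.0736% + 14.0184% + 2.4012% = 17.4932%.
17.4932% does not exceed the 80% threshold, so Emil is not a related party to Bluewater Realty LP.

No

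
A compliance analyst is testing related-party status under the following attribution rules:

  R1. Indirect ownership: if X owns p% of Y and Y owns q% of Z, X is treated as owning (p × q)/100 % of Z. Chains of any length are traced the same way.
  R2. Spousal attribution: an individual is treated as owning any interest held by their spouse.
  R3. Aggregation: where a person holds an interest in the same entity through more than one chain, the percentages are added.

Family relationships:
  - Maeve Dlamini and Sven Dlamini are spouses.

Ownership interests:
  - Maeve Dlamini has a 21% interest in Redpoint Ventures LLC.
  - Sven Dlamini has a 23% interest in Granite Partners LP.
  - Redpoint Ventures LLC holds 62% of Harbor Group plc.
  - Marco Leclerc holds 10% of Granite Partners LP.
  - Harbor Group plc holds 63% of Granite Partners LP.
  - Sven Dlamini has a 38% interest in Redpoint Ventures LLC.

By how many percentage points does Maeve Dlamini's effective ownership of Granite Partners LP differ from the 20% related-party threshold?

26.0454

By spousal attribution (R2), Maeve Dlamini is treated as also owning Sven Dlamini's interest in Redpoint Ventures LLC, giving 21% + 38% = 59%.
By spousal attribution (R2), Maeve Dlamini is treated as owning Sven Dlamini's 23% interest in Granite Partners LP.
Chain via Redpoint Ventures LLC → Harbor Group plc (R1): 59% × 62% × 63% = 23.0454% of Granite Partners LP.
Direct interest in Granite Partners LP: 23%.
Aggregating (R3): 23.0454% + 23% = 46.0454%.
46.0454% exceeds the 20% threshold by 26.0454 percentage points.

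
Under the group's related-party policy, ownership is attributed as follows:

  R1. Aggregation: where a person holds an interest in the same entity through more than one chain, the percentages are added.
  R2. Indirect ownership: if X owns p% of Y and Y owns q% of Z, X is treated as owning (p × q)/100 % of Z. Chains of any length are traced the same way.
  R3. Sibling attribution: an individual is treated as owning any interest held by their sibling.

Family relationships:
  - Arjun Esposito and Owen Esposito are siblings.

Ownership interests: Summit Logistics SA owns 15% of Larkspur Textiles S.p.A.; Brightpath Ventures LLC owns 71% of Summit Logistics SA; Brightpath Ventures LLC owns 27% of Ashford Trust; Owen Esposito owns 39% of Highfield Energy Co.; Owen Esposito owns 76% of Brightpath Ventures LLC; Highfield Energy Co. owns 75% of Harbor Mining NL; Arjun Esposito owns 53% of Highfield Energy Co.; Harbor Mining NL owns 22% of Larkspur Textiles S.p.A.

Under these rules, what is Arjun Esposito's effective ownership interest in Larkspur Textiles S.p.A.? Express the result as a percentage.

By sibling attribution (R3), Arjun Esposito is treated as also owning Owen Esposito's interest in Highfield Energy Co, giving 53% + 39% = 92%.
By sibling attribution (R3), Arjun Esposito is treated as owning Owen Esposito's 76% interest in Brightpath Ventures LLC.
Chain via Highfield Energy Co. → Harbor Mining NL (R2): 92% × 75% × 22% = 15.18% of Larkspur Textiles S.p.A.
Chain via Brightpath Ventures LLC → Summit Logistics SA (R2): 76% × 71% × 15% = 8.094% of Larkspur Textiles S.p.A.
Aggregating (R1): 15.18% + 8.094% = 23.274%.

23.274%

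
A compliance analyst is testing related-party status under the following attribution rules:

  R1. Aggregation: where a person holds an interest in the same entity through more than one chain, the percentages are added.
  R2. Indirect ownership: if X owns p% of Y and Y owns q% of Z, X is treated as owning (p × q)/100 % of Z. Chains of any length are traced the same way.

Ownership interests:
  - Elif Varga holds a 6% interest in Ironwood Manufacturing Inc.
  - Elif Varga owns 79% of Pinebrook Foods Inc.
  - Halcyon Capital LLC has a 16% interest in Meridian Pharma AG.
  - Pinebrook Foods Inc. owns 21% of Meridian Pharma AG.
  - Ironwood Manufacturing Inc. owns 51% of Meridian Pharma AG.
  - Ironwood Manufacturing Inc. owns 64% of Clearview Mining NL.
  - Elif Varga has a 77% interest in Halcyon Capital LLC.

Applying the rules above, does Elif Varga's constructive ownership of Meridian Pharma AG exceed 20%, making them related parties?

Chain via Ironwood Manufacturing Inc. (R2): 6% × 51% = 3.06% of Meridian Pharma AG.
Chain via Pinebrook Foods Inc. (R2): 79% × 21% = 16.59% of Meridian Pharma AG.
Chain via Halcyon Capital LLC (R2): 77% × 16% = 12.32% of Meridian Pharma AG.
Aggregating (R1): 3.06% + 16.59% + 12.32% = 31.97%.
31.97% exceeds the 20% threshold, so Elif is a related party to Meridian Pharma AG.

Yes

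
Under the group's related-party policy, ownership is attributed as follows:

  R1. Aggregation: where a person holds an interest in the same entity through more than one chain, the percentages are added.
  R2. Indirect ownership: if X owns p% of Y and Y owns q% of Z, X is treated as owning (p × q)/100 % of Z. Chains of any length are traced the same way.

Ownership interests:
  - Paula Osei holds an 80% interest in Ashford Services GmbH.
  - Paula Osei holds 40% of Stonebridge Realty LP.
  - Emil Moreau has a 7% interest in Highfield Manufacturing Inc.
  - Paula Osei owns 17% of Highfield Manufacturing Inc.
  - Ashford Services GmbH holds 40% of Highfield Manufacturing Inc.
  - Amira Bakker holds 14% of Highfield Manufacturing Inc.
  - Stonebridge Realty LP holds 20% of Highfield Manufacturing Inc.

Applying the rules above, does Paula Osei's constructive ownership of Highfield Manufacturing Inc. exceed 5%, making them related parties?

Chain via Ashford Services GmbH (R2): 80% × 40% = 32% of Highfield Manufacturing Inc.
Chain via Stonebridge Realty LP (R2): 40% × 20% = 8% of Highfield Manufacturing Inc.
Direct interest in Highfield Manufacturing Inc: 17%.
Aggregating (R1): 32% + 8% + 17% = 57%.
57% exceeds the 5% threshold, so Paula is a related party to Highfield Manufacturing Inc.

Yes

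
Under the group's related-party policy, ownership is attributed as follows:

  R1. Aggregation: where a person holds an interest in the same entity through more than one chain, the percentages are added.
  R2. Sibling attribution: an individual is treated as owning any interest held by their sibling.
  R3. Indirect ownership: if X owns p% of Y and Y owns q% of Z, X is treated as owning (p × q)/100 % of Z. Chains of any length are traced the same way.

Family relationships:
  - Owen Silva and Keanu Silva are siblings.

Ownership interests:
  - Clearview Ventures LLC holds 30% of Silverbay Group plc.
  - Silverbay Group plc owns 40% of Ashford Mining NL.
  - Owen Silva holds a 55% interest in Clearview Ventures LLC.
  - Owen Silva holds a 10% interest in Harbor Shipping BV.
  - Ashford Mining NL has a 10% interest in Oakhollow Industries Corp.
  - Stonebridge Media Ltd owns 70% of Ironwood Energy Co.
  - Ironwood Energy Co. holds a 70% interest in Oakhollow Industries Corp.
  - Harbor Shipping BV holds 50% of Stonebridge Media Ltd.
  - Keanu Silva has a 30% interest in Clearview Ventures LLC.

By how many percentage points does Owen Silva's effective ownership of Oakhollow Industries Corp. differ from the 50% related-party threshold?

46.53

By sibling attribution (R2), Owen Silva is treated as also owning Keanu Silva's interest in Clearview Ventures LLC, giving 55% + 30% = 85%.
Chain via Clearview Ventures LLC → Silverbay Group plc → Ashford Mining NL (R3): 85% × 30% × 40% × 10% = 1.02% of Oakhollow Industries Corp.
Chain via Harbor Shipping BV → Stonebridge Media Ltd → Ironwood Energy Co. (R3): 10% × 50% × 70% × 70% = 2.45% of Oakhollow Industries Corp.
Aggregating (R1): 1.02% + 2.45% = 3.47%.
3.47% falls short of the 50% threshold by 46.53 percentage points.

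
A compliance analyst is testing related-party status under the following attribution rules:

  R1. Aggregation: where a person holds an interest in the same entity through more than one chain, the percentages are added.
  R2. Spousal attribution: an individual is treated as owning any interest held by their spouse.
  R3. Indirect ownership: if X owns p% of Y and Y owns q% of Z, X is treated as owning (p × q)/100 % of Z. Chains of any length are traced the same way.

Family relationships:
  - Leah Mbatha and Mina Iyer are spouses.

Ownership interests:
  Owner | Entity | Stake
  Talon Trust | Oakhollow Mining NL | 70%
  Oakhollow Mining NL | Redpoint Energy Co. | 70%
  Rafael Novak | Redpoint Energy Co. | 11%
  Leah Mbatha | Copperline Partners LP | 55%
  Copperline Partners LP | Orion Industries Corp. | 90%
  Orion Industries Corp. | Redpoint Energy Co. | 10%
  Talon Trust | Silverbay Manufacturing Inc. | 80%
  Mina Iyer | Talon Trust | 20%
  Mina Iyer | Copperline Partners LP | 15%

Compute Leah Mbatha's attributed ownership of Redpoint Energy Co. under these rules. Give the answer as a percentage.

By spousal attribution (R2), Leah Mbatha is treated as also owning Mina Iyer's interest in Copperline Partners LP, giving 55% + 15% = 70%.
By spousal attribution (R2), Leah Mbatha is treated as owning Mina Iyer's 20% interest in Talon Trust.
Chain via Copperline Partners LP → Orion Industries Corp. (R3): 70% × 90% × 10% = 6.3% of Redpoint Energy Co.
Chain via Talon Trust → Oakhollow Mining NL (R3): 20% × 70% × 70% = 9.8% of Redpoint Energy Co.
Aggregating (R1): 6.3% + 9.8% = 16.1%.

16.1%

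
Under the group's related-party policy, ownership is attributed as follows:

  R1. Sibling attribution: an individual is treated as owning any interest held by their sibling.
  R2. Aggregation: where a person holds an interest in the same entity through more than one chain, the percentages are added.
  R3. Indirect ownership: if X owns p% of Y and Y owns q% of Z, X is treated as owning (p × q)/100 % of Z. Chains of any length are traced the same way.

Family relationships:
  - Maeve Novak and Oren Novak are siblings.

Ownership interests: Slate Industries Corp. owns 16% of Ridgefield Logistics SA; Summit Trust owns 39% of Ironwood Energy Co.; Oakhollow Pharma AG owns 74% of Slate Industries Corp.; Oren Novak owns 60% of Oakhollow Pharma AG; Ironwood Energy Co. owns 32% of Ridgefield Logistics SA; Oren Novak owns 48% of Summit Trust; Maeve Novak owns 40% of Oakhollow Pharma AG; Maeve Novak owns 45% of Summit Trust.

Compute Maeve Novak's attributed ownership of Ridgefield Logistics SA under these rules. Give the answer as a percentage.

23.4464%

By sibling attribution (R1), Maeve Novak is treated as also owning Oren Novak's interest in Summit Trust, giving 45% + 48% = 93%.
By sibling attribution (R1), Maeve Novak is treated as also owning Oren Novak's interest in Oakhollow Pharma AG, giving 40% + 60% = 100%.
Chain via Summit Trust → Ironwood Energy Co. (R3): 93% × 39% × 32% = 11.6064% of Ridgefield Logistics SA.
Chain via Oakhollow Pharma AG → Slate Industries Corp. (R3): 100% × 74% × 16% = 11.84% of Ridgefield Logistics SA.
Aggregating (R2): 11.6064% + 11.84% = 23.4464%.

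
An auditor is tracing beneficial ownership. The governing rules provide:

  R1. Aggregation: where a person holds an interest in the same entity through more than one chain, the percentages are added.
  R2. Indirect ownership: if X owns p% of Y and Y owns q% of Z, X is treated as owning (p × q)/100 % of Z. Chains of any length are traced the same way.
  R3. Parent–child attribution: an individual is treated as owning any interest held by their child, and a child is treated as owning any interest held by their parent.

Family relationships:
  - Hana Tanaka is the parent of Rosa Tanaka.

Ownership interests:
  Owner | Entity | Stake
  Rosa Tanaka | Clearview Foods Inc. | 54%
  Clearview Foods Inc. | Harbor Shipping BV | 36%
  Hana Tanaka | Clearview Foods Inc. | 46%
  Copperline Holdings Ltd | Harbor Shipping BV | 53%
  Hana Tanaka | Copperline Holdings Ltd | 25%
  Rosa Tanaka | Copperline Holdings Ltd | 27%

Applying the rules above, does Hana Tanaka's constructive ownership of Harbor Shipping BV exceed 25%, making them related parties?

By parent–child attribution (R3), Hana Tanaka is treated as also owning Rosa Tanaka's interest in Clearview Foods Inc, giving 46% + 54% = 100%.
By parent–child attribution (R3), Hana Tanaka is treated as also owning Rosa Tanaka's interest in Copperline Holdings Ltd, giving 25% + 27% = 52%.
Chain via Clearview Foods Inc. (R2): 100% × 36% = 36% of Harbor Shipping BV.
Chain via Copperline Holdings Ltd (R2): 52% × 53% = 27.56% of Harbor Shipping BV.
Aggregating (R1): 36% + 27.56% = 63.56%.
63.56% exceeds the 25% threshold, so Hana is a related party to Harbor Shipping BV.

Yes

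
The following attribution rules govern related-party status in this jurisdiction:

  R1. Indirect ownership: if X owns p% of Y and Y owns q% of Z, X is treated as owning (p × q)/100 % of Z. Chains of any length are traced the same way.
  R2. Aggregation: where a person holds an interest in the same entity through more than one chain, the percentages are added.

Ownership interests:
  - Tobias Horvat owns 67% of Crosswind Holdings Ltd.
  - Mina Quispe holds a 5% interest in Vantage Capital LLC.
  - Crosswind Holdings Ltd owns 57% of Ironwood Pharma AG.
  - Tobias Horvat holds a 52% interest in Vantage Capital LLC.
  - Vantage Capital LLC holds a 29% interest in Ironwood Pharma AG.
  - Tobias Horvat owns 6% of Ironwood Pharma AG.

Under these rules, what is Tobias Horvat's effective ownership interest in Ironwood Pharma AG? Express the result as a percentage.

Chain via Vantage Capital LLC (R1): 52% × 29% = 15.08% of Ironwood Pharma AG.
Chain via Crosswind Holdings Ltd (R1): 67% × 57% = 38.19% of Ironwood Pharma AG.
Direct interest in Ironwood Pharma AG: 6%.
Aggregating (R2): 15.08% + 38.19% + 6% = 59.27%.

59.27%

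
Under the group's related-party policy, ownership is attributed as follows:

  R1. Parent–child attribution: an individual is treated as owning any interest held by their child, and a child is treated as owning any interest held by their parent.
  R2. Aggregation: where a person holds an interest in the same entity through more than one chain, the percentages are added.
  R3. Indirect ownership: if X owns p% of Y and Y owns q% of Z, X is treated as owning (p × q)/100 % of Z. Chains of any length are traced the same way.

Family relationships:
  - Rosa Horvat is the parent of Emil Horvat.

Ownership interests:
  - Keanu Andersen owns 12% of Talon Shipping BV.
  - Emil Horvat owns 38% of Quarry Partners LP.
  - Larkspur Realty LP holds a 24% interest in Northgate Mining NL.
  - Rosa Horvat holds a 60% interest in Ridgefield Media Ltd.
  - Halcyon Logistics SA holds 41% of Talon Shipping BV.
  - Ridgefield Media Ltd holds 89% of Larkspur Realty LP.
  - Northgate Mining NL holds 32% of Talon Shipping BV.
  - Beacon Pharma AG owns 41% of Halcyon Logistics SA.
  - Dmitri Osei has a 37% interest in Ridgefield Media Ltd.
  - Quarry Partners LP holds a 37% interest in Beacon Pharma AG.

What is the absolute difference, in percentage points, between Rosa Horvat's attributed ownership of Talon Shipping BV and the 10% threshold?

3.535394

By parent–child attribution (R1), Rosa Horvat is treated as owning Emil Horvat's 38% interest in Quarry Partners LP.
Chain via Ridgefield Media Ltd → Larkspur Realty LP → Northgate Mining NL (R3): 60% × 89% × 24% × 32% = 4.10112% of Talon Shipping BV.
Chain via Quarry Partners LP → Beacon Pharma AG → Halcyon Logistics SA (R3): 38% × 37% × 41% × 41% = 2.363486% of Talon Shipping BV.
Aggregating (R2): 4.10112% + 2.363486% = 6.464606%.
6.464606% falls short of the 10% threshold by 3.535394 percentage points.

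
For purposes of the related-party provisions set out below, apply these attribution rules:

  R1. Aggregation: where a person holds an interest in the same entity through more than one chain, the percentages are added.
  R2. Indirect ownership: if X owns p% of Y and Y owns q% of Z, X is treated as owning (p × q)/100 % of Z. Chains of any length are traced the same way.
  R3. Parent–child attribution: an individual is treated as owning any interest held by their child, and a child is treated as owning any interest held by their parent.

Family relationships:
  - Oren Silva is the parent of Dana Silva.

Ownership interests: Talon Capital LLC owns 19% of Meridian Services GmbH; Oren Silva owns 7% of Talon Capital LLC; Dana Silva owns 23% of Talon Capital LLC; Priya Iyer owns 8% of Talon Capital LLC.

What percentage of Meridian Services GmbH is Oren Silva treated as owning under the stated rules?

By parent–child attribution (R3), Oren Silva is treated as also owning Dana Silva's interest in Talon Capital LLC, giving 7% + 23% = 30%.
Chain via Talon Capital LLC (R2): 30% × 19% = 5.7% of Meridian Services GmbH.

5.7%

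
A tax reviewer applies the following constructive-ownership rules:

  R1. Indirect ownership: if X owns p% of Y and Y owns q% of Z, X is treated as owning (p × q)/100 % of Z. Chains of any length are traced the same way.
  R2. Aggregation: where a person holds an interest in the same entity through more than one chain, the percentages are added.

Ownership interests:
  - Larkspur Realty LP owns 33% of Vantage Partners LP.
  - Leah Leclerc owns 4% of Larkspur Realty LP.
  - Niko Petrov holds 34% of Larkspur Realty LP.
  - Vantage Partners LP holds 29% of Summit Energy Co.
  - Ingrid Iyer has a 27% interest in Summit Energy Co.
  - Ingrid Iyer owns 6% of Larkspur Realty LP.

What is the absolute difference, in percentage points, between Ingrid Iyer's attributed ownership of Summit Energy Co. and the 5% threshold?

Chain via Larkspur Realty LP → Vantage Partners LP (R1): 6% × 33% × 29% = 0.5742% of Summit Energy Co.
Direct interest in Summit Energy Co: 27%.
Aggregating (R2): 0.5742% + 27% = 27.5742%.
27.5742% exceeds the 5% threshold by 22.5742 percentage points.

22.5742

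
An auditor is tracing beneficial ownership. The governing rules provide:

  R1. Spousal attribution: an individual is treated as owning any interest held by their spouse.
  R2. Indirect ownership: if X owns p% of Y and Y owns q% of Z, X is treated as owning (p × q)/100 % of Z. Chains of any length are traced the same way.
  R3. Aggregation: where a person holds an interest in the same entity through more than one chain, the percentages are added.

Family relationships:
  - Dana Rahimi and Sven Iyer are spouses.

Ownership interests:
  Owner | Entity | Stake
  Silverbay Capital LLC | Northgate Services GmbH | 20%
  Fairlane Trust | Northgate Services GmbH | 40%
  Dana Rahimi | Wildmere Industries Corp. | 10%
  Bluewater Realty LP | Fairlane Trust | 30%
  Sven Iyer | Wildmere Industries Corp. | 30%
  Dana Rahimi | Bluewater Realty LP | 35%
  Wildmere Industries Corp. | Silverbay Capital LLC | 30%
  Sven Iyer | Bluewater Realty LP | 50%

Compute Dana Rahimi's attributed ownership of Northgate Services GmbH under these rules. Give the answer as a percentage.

12.6%

By spousal attribution (R1), Dana Rahimi is treated as also owning Sven Iyer's interest in Bluewater Realty LP, giving 35% + 50% = 85%.
By spousal attribution (R1), Dana Rahimi is treated as also owning Sven Iyer's interest in Wildmere Industries Corp, giving 10% + 30% = 40%.
Chain via Bluewater Realty LP → Fairlane Trust (R2): 85% × 30% × 40% = 10.2% of Northgate Services GmbH.
Chain via Wildmere Industries Corp. → Silverbay Capital LLC (R2): 40% × 30% × 20% = 2.4% of Northgate Services GmbH.
Aggregating (R3): 10.2% + 2.4% = 12.6%.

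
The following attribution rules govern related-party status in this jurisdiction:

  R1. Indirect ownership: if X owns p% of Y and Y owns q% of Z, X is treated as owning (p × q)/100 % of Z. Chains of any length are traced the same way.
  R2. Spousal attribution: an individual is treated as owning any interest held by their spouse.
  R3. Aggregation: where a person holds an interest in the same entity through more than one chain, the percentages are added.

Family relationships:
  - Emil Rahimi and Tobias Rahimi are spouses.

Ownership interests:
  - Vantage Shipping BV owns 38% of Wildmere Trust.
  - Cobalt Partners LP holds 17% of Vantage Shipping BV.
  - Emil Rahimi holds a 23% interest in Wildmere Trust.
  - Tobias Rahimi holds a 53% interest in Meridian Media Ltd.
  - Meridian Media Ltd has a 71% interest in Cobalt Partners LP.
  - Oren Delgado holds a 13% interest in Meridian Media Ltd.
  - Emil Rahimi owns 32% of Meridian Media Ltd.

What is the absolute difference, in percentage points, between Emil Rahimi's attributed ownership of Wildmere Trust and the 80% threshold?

53.10139

By spousal attribution (R2), Emil Rahimi is treated as also owning Tobias Rahimi's interest in Meridian Media Ltd, giving 32% + 53% = 85%.
Chain via Meridian Media Ltd → Cobalt Partners LP → Vantage Shipping BV (R1): 85% × 71% × 17% × 38% = 3.89861% of Wildmere Trust.
Direct interest in Wildmere Trust: 23%.
Aggregating (R3): 3.89861% + 23% = 26.89861%.
26.89861% falls short of the 80% threshold by 53.10139 percentage points.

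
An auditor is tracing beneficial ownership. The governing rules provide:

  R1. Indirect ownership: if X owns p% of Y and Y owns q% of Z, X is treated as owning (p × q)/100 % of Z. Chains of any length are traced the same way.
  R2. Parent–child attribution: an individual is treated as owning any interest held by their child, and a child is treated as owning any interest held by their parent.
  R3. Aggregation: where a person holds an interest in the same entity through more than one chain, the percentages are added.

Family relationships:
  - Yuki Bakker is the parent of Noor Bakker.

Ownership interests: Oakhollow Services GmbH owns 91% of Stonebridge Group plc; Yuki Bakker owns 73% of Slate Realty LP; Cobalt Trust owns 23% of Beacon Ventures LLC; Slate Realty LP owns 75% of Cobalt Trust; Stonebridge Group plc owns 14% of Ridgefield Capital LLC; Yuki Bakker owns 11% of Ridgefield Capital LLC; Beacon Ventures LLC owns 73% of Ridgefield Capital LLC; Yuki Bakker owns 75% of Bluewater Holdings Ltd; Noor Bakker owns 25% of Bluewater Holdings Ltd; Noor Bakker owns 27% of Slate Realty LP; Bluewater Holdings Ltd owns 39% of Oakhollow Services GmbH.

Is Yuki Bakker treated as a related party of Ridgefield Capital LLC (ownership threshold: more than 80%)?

No

By parent–child attribution (R2), Yuki Bakker is treated as also owning Noor Bakker's interest in Slate Realty LP, giving 73% + 27% = 100%.
By parent–child attribution (R2), Yuki Bakker is treated as also owning Noor Bakker's interest in Bluewater Holdings Ltd, giving 75% + 25% = 100%.
Chain via Slate Realty LP → Cobalt Trust → Beacon Ventures LLC (R1): 100% × 75% × 23% × 73% = 12.5925% of Ridgefield Capital LLC.
Chain via Bluewater Holdings Ltd → Oakhollow Services GmbH → Stonebridge Group plc (R1): 100% × 39% × 91% × 14% = 4.9686% of Ridgefield Capital LLC.
Direct interest in Ridgefield Capital LLC: 11%.
Aggregating (R3): 12.5925% + 4.9686% + 11% = 28.5611%.
28.5611% does not exceed the 80% threshold, so Yuki is not a related party to Ridgefield Capital LLC.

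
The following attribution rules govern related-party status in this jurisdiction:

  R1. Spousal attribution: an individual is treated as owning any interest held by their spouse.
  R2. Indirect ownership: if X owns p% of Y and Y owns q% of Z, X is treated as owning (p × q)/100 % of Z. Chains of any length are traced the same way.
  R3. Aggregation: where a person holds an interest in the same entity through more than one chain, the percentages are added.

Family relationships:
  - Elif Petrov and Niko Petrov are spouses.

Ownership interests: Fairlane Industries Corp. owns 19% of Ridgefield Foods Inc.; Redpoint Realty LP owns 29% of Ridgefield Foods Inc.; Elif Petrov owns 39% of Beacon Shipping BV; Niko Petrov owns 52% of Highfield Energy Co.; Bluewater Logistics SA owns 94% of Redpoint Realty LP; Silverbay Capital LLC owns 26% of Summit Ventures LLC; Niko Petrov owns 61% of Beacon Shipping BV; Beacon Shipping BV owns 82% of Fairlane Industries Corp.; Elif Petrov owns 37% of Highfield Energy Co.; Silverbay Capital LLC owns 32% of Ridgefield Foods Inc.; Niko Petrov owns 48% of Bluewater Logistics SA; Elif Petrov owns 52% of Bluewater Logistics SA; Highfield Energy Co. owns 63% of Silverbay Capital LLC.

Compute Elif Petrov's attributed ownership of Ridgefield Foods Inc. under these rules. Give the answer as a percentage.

60.7824%

By spousal attribution (R1), Elif Petrov is treated as also owning Niko Petrov's interest in Beacon Shipping BV, giving 39% + 61% = 100%.
By spousal attribution (R1), Elif Petrov is treated as also owning Niko Petrov's interest in Highfield Energy Co, giving 37% + 52% = 89%.
By spousal attribution (R1), Elif Petrov is treated as also owning Niko Petrov's interest in Bluewater Logistics SA, giving 52% + 48% = 100%.
Chain via Beacon Shipping BV → Fairlane Industries Corp. (R2): 100% × 82% × 19% = 15.58% of Ridgefield Foods Inc.
Chain via Highfield Energy Co. → Silverbay Capital LLC (R2): 89% × 63% × 32% = 17.9424% of Ridgefield Foods Inc.
Chain via Bluewater Logistics SA → Redpoint Realty LP (R2): 100% × 94% × 29% = 27.26% of Ridgefield Foods Inc.
Aggregating (R3): 15.58% + 17.9424% + 27.26% = 60.7824%.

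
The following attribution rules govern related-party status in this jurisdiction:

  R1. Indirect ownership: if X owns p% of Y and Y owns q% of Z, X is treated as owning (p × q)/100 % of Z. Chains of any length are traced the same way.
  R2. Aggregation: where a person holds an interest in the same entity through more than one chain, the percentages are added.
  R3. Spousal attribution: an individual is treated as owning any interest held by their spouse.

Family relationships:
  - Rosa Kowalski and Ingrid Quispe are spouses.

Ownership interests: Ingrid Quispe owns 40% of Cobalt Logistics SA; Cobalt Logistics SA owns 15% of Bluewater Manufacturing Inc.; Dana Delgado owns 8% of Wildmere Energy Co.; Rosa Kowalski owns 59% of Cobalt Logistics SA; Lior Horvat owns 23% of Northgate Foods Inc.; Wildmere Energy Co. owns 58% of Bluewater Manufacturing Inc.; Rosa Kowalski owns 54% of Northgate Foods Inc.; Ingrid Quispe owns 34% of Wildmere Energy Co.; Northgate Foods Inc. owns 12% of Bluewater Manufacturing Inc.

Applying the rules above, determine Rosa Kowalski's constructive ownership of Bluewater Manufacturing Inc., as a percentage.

By spousal attribution (R3), Rosa Kowalski is treated as also owning Ingrid Quispe's interest in Cobalt Logistics SA, giving 59% + 40% = 99%.
By spousal attribution (R3), Rosa Kowalski is treated as owning Ingrid Quispe's 34% interest in Wildmere Energy Co.
Chain via Northgate Foods Inc. (R1): 54% × 12% = 6.48% of Bluewater Manufacturing Inc.
Chain via Cobalt Logistics SA (R1): 99% × 15% = 14.85% of Bluewater Manufacturing Inc.
Chain via Wildmere Energy Co. (R1): 34% × 58% = 19.72% of Bluewater Manufacturing Inc.
Aggregating (R2): 6.48% + 14.85% + 19.72% = 41.05%.

41.05%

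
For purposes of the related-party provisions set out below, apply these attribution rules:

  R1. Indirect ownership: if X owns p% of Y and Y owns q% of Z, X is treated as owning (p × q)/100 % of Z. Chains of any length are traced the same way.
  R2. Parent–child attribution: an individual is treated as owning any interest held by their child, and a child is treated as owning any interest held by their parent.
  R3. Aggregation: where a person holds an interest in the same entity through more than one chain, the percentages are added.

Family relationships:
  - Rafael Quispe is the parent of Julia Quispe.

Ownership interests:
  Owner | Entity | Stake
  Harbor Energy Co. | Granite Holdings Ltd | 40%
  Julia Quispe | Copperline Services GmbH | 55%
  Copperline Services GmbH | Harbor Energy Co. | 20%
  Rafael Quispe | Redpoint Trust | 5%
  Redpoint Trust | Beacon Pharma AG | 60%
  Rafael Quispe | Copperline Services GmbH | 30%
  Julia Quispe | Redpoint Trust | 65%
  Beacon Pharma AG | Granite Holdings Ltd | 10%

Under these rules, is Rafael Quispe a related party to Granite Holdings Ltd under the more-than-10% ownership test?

By parent–child attribution (R2), Rafael Quispe is treated as also owning Julia Quispe's interest in Redpoint Trust, giving 5% + 65% = 70%.
By parent–child attribution (R2), Rafael Quispe is treated as also owning Julia Quispe's interest in Copperline Services GmbH, giving 30% + 55% = 85%.
Chain via Redpoint Trust → Beacon Pharma AG (R1): 70% × 60% × 10% = 4.2% of Granite Holdings Ltd.
Chain via Copperline Services GmbH → Harbor Energy Co. (R1): 85% × 20% × 40% = 6.8% of Granite Holdings Ltd.
Aggregating (R3): 4.2% + 6.8% = 11%.
11% exceeds the 10% threshold, so Rafael is a related party to Granite Holdings Ltd.

Yes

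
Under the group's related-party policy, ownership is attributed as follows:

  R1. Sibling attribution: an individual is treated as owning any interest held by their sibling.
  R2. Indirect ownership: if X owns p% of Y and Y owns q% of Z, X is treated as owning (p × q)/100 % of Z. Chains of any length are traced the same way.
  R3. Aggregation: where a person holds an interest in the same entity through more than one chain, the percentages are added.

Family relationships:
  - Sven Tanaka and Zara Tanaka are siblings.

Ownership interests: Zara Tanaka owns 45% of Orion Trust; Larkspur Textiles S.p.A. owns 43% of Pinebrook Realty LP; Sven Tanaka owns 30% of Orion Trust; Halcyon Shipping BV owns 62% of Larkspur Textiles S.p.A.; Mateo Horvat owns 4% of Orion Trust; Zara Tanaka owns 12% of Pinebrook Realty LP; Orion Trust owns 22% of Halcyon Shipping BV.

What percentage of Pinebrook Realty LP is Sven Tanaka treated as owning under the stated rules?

16.3989%

By sibling attribution (R1), Sven Tanaka is treated as also owning Zara Tanaka's interest in Orion Trust, giving 30% + 45% = 75%.
By sibling attribution (R1), Sven Tanaka is treated as owning Zara Tanaka's 12% interest in Pinebrook Realty LP.
Chain via Orion Trust → Halcyon Shipping BV → Larkspur Textiles S.p.A. (R2): 75% × 22% × 62% × 43% = 4.3989% of Pinebrook Realty LP.
Direct interest in Pinebrook Realty LP: 12%.
Aggregating (R3): 4.3989% + 12% = 16.3989%.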